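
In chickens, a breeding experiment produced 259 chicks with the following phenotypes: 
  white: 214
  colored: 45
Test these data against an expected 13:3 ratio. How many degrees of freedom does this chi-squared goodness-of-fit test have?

1

A goodness-of-fit test with 2 phenotype classes has df = 2 − 1 = 1.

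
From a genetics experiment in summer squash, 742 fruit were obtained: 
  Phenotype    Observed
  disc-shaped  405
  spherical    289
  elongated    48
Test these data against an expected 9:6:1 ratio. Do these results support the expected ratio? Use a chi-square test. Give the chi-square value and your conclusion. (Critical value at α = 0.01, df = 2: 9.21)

0.839; consistent

The 9:6:1 ratio has 16 parts, so with N = 742 the expected counts are:
  disc-shaped: 742 × 9/16 = 417.375
  spherical: 742 × 6/16 = 278.25
  elongated: 742 × 1/16 = 46.375
χ² = Σ (O − E)² / E
  disc-shaped: (405 − 417.375)² / 417.375 = 0.3669
  spherical: (289 − 278.25)² / 278.25 = 0.4153
  elongated: (48 − 46.375)² / 46.375 = 0.0569
χ² = 0.3669 + 0.4153 + 0.0569 = 0.8391 ≈ 0.839
Degrees of freedom = 3 − 1 = 2; critical value at α = 0.01 is 9.21.
Since 0.839 < 9.21, we fail to reject the null hypothesis — the data are consistent with the 9:6:1 ratio.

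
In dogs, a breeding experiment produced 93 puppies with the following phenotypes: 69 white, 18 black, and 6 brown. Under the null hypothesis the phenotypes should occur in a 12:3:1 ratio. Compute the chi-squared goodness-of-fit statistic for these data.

Total ratio parts = 16. Expected numbers out of 93:
  white: 93 × 12/16 = 69.75
  black: 93 × 3/16 = 17.4375
  brown: 93 × 1/16 = 5.8125
χ² = Σ (O − E)² / E
  white: (69 − 69.75)² / 69.75 = 0.0081
  black: (18 − 17.4375)² / 17.4375 = 0.0181
  brown: (6 − 5.8125)² / 5.8125 = 0.0060
χ² = 0.0081 + 0.0181 + 0.0060 = 0.0322 ≈ 0.032

0.032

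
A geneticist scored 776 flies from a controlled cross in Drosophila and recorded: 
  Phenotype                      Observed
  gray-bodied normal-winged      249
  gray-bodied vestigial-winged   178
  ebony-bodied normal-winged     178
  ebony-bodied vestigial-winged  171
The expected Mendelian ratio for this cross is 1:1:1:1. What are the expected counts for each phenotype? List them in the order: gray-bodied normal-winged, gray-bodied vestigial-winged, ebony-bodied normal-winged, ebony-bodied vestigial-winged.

Expected counts for N = 776 under a 1:1:1:1 ratio (total parts = 4):
  gray-bodied normal-winged: 776 × 1/4 = 194
  gray-bodied vestigial-winged: 776 × 1/4 = 194
  ebony-bodied normal-winged: 776 × 1/4 = 194
  ebony-bodied vestigial-winged: 776 × 1/4 = 194

194, 194, 194, 194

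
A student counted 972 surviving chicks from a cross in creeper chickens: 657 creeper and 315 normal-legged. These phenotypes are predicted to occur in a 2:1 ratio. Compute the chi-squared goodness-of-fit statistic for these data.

0.375

Expected counts for N = 972 under a 2:1 ratio (total parts = 3):
  creeper: 972 × 2/3 = 648
  normal-legged: 972 × 1/3 = 324
χ² = Σ (O − E)² / E
  creeper: (657 − 648)² / 648 = 0.1250
  normal-legged: (315 − 324)² / 324 = 0.2500
χ² = 0.1250 + 0.2500 = 0.375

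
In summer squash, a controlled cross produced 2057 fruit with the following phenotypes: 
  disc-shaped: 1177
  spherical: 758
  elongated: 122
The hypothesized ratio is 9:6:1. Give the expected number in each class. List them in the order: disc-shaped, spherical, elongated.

1157.0625, 771.375, 128.5625

Expected counts for N = 2057 under a 9:6:1 ratio (total parts = 16):
  disc-shaped: 2057 × 9/16 = 1157.0625
  spherical: 2057 × 6/16 = 771.375
  elongated: 2057 × 1/16 = 128.5625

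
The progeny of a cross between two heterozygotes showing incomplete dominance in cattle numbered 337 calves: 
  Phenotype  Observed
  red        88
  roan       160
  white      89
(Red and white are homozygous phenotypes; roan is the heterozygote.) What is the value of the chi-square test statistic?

With incomplete dominance, a heterozygote × heterozygote cross gives a 1:2:1 phenotypic ratio.
Under the 1:2:1 hypothesis (Σ ratio = 4, N = 337):
  red: 337 × 1/4 = 84.25
  roan: 337 × 2/4 = 168.5
  white: 337 × 1/4 = 84.25
χ² = Σ (O − E)² / E
  red: (88 − 84.25)² / 84.25 = 0.1669
  roan: (160 − 168.5)² / 168.5 = 0.4288
  white: (89 − 84.25)² / 84.25 = 0.2678
χ² = 0.1669 + 0.4288 + 0.2678 = 0.8635 ≈ 0.864

0.864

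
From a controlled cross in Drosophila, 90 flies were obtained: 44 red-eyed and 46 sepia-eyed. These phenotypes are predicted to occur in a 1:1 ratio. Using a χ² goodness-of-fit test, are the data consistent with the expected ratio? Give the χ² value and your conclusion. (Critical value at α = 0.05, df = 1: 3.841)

Total ratio parts = 2. Expected numbers out of 90:
  red-eyed: 90 × 1/2 = 45
  sepia-eyed: 90 × 1/2 = 45
χ² = Σ (O − E)² / E
  red-eyed: (44 − 45)² / 45 = 0.0222
  sepia-eyed: (46 − 45)² / 45 = 0.0222
χ² = 0.0222 + 0.0222 = 0.0444 ≈ 0.044
Degrees of freedom = 2 − 1 = 1; critical value at α = 0.05 is 3.841.
Since 0.044 < 3.841, we fail to reject the null hypothesis — the data are consistent with the 1:1 ratio.

0.044; consistent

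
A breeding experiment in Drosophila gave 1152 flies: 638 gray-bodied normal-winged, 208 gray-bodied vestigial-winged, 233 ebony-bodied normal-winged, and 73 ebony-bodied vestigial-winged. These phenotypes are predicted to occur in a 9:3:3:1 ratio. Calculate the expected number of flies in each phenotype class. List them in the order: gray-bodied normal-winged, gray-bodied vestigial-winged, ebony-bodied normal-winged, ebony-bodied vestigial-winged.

648, 216, 216, 72

Under the 9:3:3:1 hypothesis (Σ ratio = 16, N = 1152):
  gray-bodied normal-winged: 1152 × 9/16 = 648
  gray-bodied vestigial-winged: 1152 × 3/16 = 216
  ebony-bodied normal-winged: 1152 × 3/16 = 216
  ebony-bodied vestigial-winged: 1152 × 1/16 = 72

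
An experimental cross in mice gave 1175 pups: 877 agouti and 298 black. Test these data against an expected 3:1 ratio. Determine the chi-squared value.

0.082

The 3:1 ratio has 4 parts, so with N = 1175 the expected counts are:
  agouti: 1175 × 3/4 = 881.25
  black: 1175 × 1/4 = 293.75
χ² = Σ (O − E)² / E
  agouti: (877 − 881.25)² / 881.25 = 0.0205
  black: (298 − 293.75)² / 293.75 = 0.0615
χ² = 0.0205 + 0.0615 = 0.082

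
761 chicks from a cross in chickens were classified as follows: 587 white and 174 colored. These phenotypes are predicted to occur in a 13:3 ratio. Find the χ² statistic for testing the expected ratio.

8.457

Under the 13:3 hypothesis (Σ ratio = 16, N = 761):
  white: 761 × 13/16 = 618.3125
  colored: 761 × 3/16 = 142.6875
χ² = Σ (O − E)² / E
  white: (587 − 618.3125)² / 618.3125 = 1.5857
  colored: (174 − 142.6875)² / 142.6875 = 6.8715
χ² = 1.5857 + 6.8715 = 8.4572 ≈ 8.457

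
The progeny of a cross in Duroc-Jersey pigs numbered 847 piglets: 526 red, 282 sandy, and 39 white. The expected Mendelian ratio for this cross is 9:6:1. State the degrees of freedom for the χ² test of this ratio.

A goodness-of-fit test with 3 phenotype classes has df = 3 − 1 = 2.

2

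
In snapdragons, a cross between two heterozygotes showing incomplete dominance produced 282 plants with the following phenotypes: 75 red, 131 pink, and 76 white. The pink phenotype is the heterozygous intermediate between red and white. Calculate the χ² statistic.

1.426

With incomplete dominance, a heterozygote × heterozygote cross gives a 1:2:1 phenotypic ratio.
The 1:2:1 ratio has 4 parts, so with N = 282 the expected counts are:
  red: 282 × 1/4 = 70.5
  pink: 282 × 2/4 = 141
  white: 282 × 1/4 = 70.5
χ² = Σ (O − E)² / E
  red: (75 − 70.5)² / 70.5 = 0.2872
  pink: (131 − 141)² / 141 = 0.7092
  white: (76 − 70.5)² / 70.5 = 0.4291
χ² = 0.2872 + 0.7092 + 0.4291 = 1.4255 ≈ 1.426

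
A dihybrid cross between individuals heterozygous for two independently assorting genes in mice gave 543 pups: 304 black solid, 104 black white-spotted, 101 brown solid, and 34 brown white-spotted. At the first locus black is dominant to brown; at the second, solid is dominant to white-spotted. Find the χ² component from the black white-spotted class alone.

A dihybrid F₂ with independent assortment and complete dominance at both loci gives a 9:3:3:1 phenotypic ratio.
Total ratio parts = 16. Expected numbers out of 543:
  black solid: 543 × 9/16 = 305.4375
  black white-spotted: 543 × 3/16 = 101.8125
  brown solid: 543 × 3/16 = 101.8125
  brown white-spotted: 543 × 1/16 = 33.9375
Contribution of black white-spotted: (104 − 101.8125)² / 101.8125 = 0.0470

0.047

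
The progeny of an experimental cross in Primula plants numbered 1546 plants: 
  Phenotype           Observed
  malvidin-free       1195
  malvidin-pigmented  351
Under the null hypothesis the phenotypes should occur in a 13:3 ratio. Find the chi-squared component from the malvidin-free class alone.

2.974

Under the 13:3 hypothesis (Σ ratio = 16, N = 1546):
  malvidin-free: 1546 × 13/16 = 1256.125
  malvidin-pigmented: 1546 × 3/16 = 289.875
Contribution of malvidin-free: (1195 − 1256.125)² / 1256.125 = 2.9744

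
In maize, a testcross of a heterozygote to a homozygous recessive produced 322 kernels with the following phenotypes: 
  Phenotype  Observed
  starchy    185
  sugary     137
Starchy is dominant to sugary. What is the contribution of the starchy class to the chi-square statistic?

3.578

A testcross of a heterozygote (Aa × aa) gives a 1:1 phenotypic ratio.
Expected counts for N = 322 under a 1:1 ratio (total parts = 2):
  starchy: 322 × 1/2 = 161
  sugary: 322 × 1/2 = 161
Contribution of starchy: (185 − 161)² / 161 = 3.5776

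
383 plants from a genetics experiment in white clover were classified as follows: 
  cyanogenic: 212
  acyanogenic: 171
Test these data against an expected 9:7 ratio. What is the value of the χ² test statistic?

Expected counts for N = 383 under a 9:7 ratio (total parts = 16):
  cyanogenic: 383 × 9/16 = 215.4375
  acyanogenic: 383 × 7/16 = 167.5625
χ² = Σ (O − E)² / E
  cyanogenic: (212 − 215.4375)² / 215.4375 = 0.0548
  acyanogenic: (171 − 167.5625)² / 167.5625 = 0.0705
χ² = 0.0548 + 0.0705 = 0.1253 ≈ 0.125

0.125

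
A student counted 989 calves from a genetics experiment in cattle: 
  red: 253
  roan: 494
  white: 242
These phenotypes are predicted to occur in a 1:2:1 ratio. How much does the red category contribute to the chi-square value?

0.134

The 1:2:1 ratio has 4 parts, so with N = 989 the expected counts are:
  red: 989 × 1/4 = 247.25
  roan: 989 × 2/4 = 494.5
  white: 989 × 1/4 = 247.25
Contribution of red: (253 − 247.25)² / 247.25 = 0.1337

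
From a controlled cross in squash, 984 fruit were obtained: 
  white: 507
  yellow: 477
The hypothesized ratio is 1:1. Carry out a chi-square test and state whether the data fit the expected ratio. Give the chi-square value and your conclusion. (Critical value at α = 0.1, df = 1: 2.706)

0.915; consistent

Expected counts for N = 984 under a 1:1 ratio (total parts = 2):
  white: 984 × 1/2 = 492
  yellow: 984 × 1/2 = 492
χ² = Σ (O − E)² / E
  white: (507 − 492)² / 492 = 0.4573
  yellow: (477 − 492)² / 492 = 0.4573
χ² = 0.4573 + 0.4573 = 0.9146 ≈ 0.915
Degrees of freedom = 2 − 1 = 1; critical value at α = 0.1 is 2.706.
Since 0.915 < 2.706, we fail to reject the null hypothesis — the data are consistent with the 1:1 ratio.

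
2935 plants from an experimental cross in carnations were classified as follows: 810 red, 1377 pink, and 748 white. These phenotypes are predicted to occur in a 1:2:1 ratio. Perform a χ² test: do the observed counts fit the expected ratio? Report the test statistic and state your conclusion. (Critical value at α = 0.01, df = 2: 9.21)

Under the 1:2:1 hypothesis (Σ ratio = 4, N = 2935):
  red: 2935 × 1/4 = 733.75
  pink: 2935 × 2/4 = 1467.5
  white: 2935 × 1/4 = 733.75
χ² = Σ (O − E)² / E
  red: (810 − 733.75)² / 733.75 = 7.9238
  pink: (1377 − 1467.5)² / 1467.5 = 5.5811
  white: (748 − 733.75)² / 733.75 = 0.2767
χ² = 7.9238 + 5.5811 + 0.2767 = 13.7816 ≈ 13.782
Degrees of freedom = 3 − 1 = 2; critical value at α = 0.01 is 9.21.
Since 13.782 > 9.21, we reject the null hypothesis — the data do not fit the 1:2:1 ratio.

13.782; not consistent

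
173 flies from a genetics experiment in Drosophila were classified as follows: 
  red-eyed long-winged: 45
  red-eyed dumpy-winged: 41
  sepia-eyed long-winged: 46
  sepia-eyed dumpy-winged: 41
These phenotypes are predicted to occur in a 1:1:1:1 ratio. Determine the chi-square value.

0.480

Total ratio parts = 4. Expected numbers out of 173:
  red-eyed long-winged: 173 × 1/4 = 43.25
  red-eyed dumpy-winged: 173 × 1/4 = 43.25
  sepia-eyed long-winged: 173 × 1/4 = 43.25
  sepia-eyed dumpy-winged: 173 × 1/4 = 43.25
χ² = Σ (O − E)² / E
  red-eyed long-winged: (45 − 43.25)² / 43.25 = 0.0708
  red-eyed dumpy-winged: (41 − 43.25)² / 43.25 = 0.1171
  sepia-eyed long-winged: (46 − 43.25)² / 43.25 = 0.1749
  sepia-eyed dumpy-winged: (41 − 43.25)² / 43.25 = 0.1171
χ² = 0.0708 + 0.1171 + 0.1749 + 0.1171 = 0.4799 ≈ 0.480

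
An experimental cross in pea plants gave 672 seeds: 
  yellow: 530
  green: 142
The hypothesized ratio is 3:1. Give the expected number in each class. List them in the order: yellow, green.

504, 168

Total ratio parts = 4. Expected numbers out of 672:
  yellow: 672 × 3/4 = 504
  green: 672 × 1/4 = 168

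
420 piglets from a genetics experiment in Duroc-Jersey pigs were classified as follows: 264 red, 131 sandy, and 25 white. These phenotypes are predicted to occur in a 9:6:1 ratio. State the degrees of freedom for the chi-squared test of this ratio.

A goodness-of-fit test with 3 phenotype classes has df = 3 − 1 = 2.

2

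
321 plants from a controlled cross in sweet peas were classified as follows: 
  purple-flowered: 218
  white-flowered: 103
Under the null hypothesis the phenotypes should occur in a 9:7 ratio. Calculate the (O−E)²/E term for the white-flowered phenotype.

Total ratio parts = 16. Expected numbers out of 321:
  purple-flowered: 321 × 9/16 = 180.5625
  white-flowered: 321 × 7/16 = 140.4375
Contribution of white-flowered: (103 − 140.4375)² / 140.4375 = 9.9800

9.980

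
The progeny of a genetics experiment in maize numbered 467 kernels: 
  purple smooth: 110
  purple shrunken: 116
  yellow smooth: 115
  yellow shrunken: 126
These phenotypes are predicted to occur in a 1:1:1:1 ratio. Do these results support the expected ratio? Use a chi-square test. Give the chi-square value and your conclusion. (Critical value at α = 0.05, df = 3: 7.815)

Under the 1:1:1:1 hypothesis (Σ ratio = 4, N = 467):
  purple smooth: 467 × 1/4 = 116.75
  purple shrunken: 467 × 1/4 = 116.75
  yellow smooth: 467 × 1/4 = 116.75
  yellow shrunken: 467 × 1/4 = 116.75
χ² = Σ (O − E)² / E
  purple smooth: (110 − 116.75)² / 116.75 = 0.3903
  purple shrunken: (116 − 116.75)² / 116.75 = 0.0048
  yellow smooth: (115 − 116.75)² / 116.75 = 0.0262
  yellow shrunken: (126 − 116.75)² / 116.75 = 0.7329
χ² = 0.3903 + 0.0048 + 0.0262 + 0.7329 = 1.1542 ≈ 1.154
Degrees of freedom = 4 − 1 = 3; critical value at α = 0.05 is 7.815.
Since 1.154 < 7.815, we fail to reject the null hypothesis — the data are consistent with the 1:1:1:1 ratio.

1.154; consistent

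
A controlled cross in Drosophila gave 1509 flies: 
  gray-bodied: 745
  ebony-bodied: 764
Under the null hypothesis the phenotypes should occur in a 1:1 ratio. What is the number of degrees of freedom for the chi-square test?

1

A goodness-of-fit test with 2 phenotype classes has df = 2 − 1 = 1.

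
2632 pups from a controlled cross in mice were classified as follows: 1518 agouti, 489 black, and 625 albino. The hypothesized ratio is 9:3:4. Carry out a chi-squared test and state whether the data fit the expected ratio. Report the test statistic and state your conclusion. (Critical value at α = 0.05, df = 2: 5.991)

2.646; consistent

Under the 9:3:4 hypothesis (Σ ratio = 16, N = 2632):
  agouti: 2632 × 9/16 = 1480.5
  black: 2632 × 3/16 = 493.5
  albino: 2632 × 4/16 = 658
χ² = Σ (O − E)² / E
  agouti: (1518 − 1480.5)² / 1480.5 = 0.9498
  black: (489 − 493.5)² / 493.5 = 0.0410
  albino: (625 − 658)² / 658 = 1.6550
χ² = 0.9498 + 0.0410 + 1.6550 = 2.6458 ≈ 2.646
Degrees of freedom = 3 − 1 = 2; critical value at α = 0.05 is 5.991.
Since 2.646 < 5.991, we fail to reject the null hypothesis — the data are consistent with the 9:3:4 ratio.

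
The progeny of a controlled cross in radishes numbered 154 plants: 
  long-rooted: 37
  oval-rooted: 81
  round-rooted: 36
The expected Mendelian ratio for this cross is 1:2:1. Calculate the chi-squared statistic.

0.429

Under the 1:2:1 hypothesis (Σ ratio = 4, N = 154):
  long-rooted: 154 × 1/4 = 38.5
  oval-rooted: 154 × 2/4 = 77
  round-rooted: 154 × 1/4 = 38.5
χ² = Σ (O − E)² / E
  long-rooted: (37 − 38.5)² / 38.5 = 0.0584
  oval-rooted: (81 − 77)² / 77 = 0.2078
  round-rooted: (36 − 38.5)² / 38.5 = 0.1623
χ² = 0.0584 + 0.2078 + 0.1623 = 0.4285 ≈ 0.429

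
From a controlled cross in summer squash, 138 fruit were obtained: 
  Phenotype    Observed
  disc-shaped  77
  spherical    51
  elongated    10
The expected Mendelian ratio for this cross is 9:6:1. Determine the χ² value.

The 9:6:1 ratio has 16 parts, so with N = 138 the expected counts are:
  disc-shaped: 138 × 9/16 = 77.625
  spherical: 138 × 6/16 = 51.75
  elongated: 138 × 1/16 = 8.625
χ² = Σ (O − E)² / E
  disc-shaped: (77 − 77.625)² / 77.625 = 0.0050
  spherical: (51 − 51.75)² / 51.75 = 0.0109
  elongated: (10 − 8.625)² / 8.625 = 0.2192
χ² = 0.0050 + 0.0109 + 0.2192 = 0.2351 ≈ 0.235

0.235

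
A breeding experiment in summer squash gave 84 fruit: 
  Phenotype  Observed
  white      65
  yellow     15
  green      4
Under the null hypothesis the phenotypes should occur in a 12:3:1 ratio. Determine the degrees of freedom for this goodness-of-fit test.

A goodness-of-fit test with 3 phenotype classes has df = 3 − 1 = 2.

2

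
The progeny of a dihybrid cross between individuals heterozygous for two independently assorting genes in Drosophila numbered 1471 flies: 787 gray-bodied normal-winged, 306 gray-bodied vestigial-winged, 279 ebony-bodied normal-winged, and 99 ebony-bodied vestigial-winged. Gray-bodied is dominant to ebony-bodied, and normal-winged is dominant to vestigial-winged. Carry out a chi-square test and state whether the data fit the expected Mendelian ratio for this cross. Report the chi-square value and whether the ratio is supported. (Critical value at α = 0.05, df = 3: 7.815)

A dihybrid F₂ with independent assortment and complete dominance at both loci gives a 9:3:3:1 phenotypic ratio.
The 9:3:3:1 ratio has 16 parts, so with N = 1471 the expected counts are:
  gray-bodied normal-winged: 1471 × 9/16 = 827.4375
  gray-bodied vestigial-winged: 1471 × 3/16 = 275.8125
  ebony-bodied normal-winged: 1471 × 3/16 = 275.8125
  ebony-bodied vestigial-winged: 1471 × 1/16 = 91.9375
χ² = Σ (O − E)² / E
  gray-bodied normal-winged: (787 − 827.4375)² / 827.4375 = 1.9762
  gray-bodied vestigial-winged: (306 − 275.8125)² / 275.8125 = 3.3040
  ebony-bodied normal-winged: (279 − 275.8125)² / 275.8125 = 0.0368
  ebony-bodied vestigial-winged: (99 − 91.9375)² / 91.9375 = 0.5425
χ² = 1.9762 + 3.3040 + 0.0368 + 0.5425 = 5.8595 ≈ 5.860
Degrees of freedom = 4 − 1 = 3; critical value at α = 0.05 is 7.815.
Since 5.860 < 7.815, we fail to reject the null hypothesis — the data are consistent with the 9:3:3:1 ratio.

5.860; consistent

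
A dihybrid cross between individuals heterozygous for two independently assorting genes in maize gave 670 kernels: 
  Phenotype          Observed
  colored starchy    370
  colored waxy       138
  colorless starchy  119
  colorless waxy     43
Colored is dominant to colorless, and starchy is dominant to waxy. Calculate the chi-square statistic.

A dihybrid F₂ with independent assortment and complete dominance at both loci gives a 9:3:3:1 phenotypic ratio.
Under the 9:3:3:1 hypothesis (Σ ratio = 16, N = 670):
  colored starchy: 670 × 9/16 = 376.875
  colored waxy: 670 × 3/16 = 125.625
  colorless starchy: 670 × 3/16 = 125.625
  colorless waxy: 670 × 1/16 = 41.875
χ² = Σ (O − E)² / E
  colored starchy: (370 − 376.875)² / 376.875 = 0.1254
  colored waxy: (138 − 125.625)² / 125.625 = 1.2190
  colorless starchy: (119 − 125.625)² / 125.625 = 0.3494
  colorless waxy: (43 − 41.875)² / 41.875 = 0.0302
χ² = 0.1254 + 1.2190 + 0.3494 + 0.0302 = 1.724

1.724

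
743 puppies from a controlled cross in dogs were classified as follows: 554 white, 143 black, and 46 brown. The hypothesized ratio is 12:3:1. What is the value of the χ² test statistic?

0.121

Expected counts for N = 743 under a 12:3:1 ratio (total parts = 16):
  white: 743 × 12/16 = 557.25
  black: 743 × 3/16 = 139.3125
  brown: 743 × 1/16 = 46.4375
χ² = Σ (O − E)² / E
  white: (554 − 557.25)² / 557.25 = 0.0190
  black: (143 − 139.3125)² / 139.3125 = 0.0976
  brown: (46 − 46.4375)² / 46.4375 = 0.0041
χ² = 0.0190 + 0.0976 + 0.0041 = 0.1207 ≈ 0.121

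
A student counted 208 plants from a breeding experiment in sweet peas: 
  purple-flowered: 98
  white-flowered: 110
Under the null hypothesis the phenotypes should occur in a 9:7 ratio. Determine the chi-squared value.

Total ratio parts = 16. Expected numbers out of 208:
  purple-flowered: 208 × 9/16 = 117
  white-flowered: 208 × 7/16 = 91
χ² = Σ (O − E)² / E
  purple-flowered: (98 − 117)² / 117 = 3.0855
  white-flowered: (110 − 91)² / 91 = 3.9670
χ² = 3.0855 + 3.9670 = 7.0525 ≈ 7.053

7.053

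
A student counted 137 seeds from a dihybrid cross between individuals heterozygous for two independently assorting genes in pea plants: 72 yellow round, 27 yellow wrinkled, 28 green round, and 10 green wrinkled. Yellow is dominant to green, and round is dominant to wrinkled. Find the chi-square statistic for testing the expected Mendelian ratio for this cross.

A dihybrid F₂ with independent assortment and complete dominance at both loci gives a 9:3:3:1 phenotypic ratio.
Under the 9:3:3:1 hypothesis (Σ ratio = 16, N = 137):
  yellow round: 137 × 9/16 = 77.0625
  yellow wrinkled: 137 × 3/16 = 25.6875
  green round: 137 × 3/16 = 25.6875
  green wrinkled: 137 × 1/16 = 8.5625
χ² = Σ (O − E)² / E
  yellow round: (72 − 77.0625)² / 77.0625 = 0.3326
  yellow wrinkled: (27 − 25.6875)² / 25.6875 = 0.0671
  green round: (28 − 25.6875)² / 25.6875 = 0.2082
  green wrinkled: (10 − 8.5625)² / 8.5625 = 0.2413
χ² = 0.3326 + 0.0671 + 0.2082 + 0.2413 = 0.8492 ≈ 0.849

0.849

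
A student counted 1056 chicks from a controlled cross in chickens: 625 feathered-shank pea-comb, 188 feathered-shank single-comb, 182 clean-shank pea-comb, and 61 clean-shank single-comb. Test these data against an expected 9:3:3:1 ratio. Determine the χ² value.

3.795

Total ratio parts = 16. Expected numbers out of 1056:
  feathered-shank pea-comb: 1056 × 9/16 = 594
  feathered-shank single-comb: 1056 × 3/16 = 198
  clean-shank pea-comb: 1056 × 3/16 = 198
  clean-shank single-comb: 1056 × 1/16 = 66
χ² = Σ (O − E)² / E
  feathered-shank pea-comb: (625 − 594)² / 594 = 1.6178
  feathered-shank single-comb: (188 − 198)² / 198 = 0.5051
  clean-shank pea-comb: (182 − 198)² / 198 = 1.2929
  clean-shank single-comb: (61 − 66)² / 66 = 0.3788
χ² = 1.6178 + 0.5051 + 1.2929 + 0.3788 = 3.7946 ≈ 3.795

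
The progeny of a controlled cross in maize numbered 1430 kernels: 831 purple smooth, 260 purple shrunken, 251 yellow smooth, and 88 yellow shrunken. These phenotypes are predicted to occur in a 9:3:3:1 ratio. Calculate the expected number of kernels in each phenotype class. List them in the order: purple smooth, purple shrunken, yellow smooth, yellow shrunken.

804.375, 268.125, 268.125, 89.375

The 9:3:3:1 ratio has 16 parts, so with N = 1430 the expected counts are:
  purple smooth: 1430 × 9/16 = 804.375
  purple shrunken: 1430 × 3/16 = 268.125
  yellow smooth: 1430 × 3/16 = 268.125
  yellow shrunken: 1430 × 1/16 = 89.375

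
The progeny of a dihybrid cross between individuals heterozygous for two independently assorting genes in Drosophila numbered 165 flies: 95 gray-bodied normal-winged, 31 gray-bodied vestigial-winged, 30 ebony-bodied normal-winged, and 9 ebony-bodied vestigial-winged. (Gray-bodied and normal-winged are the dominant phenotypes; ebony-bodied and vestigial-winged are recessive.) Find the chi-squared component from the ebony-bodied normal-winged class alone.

A dihybrid F₂ with independent assortment and complete dominance at both loci gives a 9:3:3:1 phenotypic ratio.
Total ratio parts = 16. Expected numbers out of 165:
  gray-bodied normal-winged: 165 × 9/16 = 92.8125
  gray-bodied vestigial-winged: 165 × 3/16 = 30.9375
  ebony-bodied normal-winged: 165 × 3/16 = 30.9375
  ebony-bodied vestigial-winged: 165 × 1/16 = 10.3125
Contribution of ebony-bodied normal-winged: (30 − 30.9375)² / 30.9375 = 0.0284

0.028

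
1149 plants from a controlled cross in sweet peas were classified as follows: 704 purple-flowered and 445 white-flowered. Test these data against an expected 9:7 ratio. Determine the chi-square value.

11.769

The 9:7 ratio has 16 parts, so with N = 1149 the expected counts are:
  purple-flowered: 1149 × 9/16 = 646.3125
  white-flowered: 1149 × 7/16 = 502.6875
χ² = Σ (O − E)² / E
  purple-flowered: (704 − 646.3125)² / 646.3125 = 5.1490
  white-flowered: (445 − 502.6875)² / 502.6875 = 6.6201
χ² = 5.1490 + 6.6201 = 11.7691 ≈ 11.769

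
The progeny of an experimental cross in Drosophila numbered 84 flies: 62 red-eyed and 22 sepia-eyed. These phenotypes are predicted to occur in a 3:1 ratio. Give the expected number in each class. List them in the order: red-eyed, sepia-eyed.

The 3:1 ratio has 4 parts, so with N = 84 the expected counts are:
  red-eyed: 84 × 3/4 = 63
  sepia-eyed: 84 × 1/4 = 21

63, 21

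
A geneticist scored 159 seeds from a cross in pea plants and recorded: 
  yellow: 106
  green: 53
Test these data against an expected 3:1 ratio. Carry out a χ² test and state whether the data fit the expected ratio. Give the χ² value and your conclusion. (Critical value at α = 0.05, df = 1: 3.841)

Total ratio parts = 4. Expected numbers out of 159:
  yellow: 159 × 3/4 = 119.25
  green: 159 × 1/4 = 39.75
χ² = Σ (O − E)² / E
  yellow: (106 − 119.25)² / 119.25 = 1.4722
  green: (53 − 39.75)² / 39.75 = 4.4167
χ² = 1.4722 + 4.4167 = 5.8889 ≈ 5.889
Degrees of freedom = 2 − 1 = 1; critical value at α = 0.05 is 3.841.
Since 5.889 > 3.841, we reject the null hypothesis — the data do not fit the 3:1 ratio.

5.889; not consistent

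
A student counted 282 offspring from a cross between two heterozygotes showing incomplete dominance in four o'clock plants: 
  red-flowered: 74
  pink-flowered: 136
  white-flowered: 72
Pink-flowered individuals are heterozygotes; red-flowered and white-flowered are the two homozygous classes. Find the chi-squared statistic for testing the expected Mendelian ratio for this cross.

With incomplete dominance, a heterozygote × heterozygote cross gives a 1:2:1 phenotypic ratio.
The 1:2:1 ratio has 4 parts, so with N = 282 the expected counts are:
  red-flowered: 282 × 1/4 = 70.5
  pink-flowered: 282 × 2/4 = 141
  white-flowered: 282 × 1/4 = 70.5
χ² = Σ (O − E)² / E
  red-flowered: (74 − 70.5)² / 70.5 = 0.1738
  pink-flowered: (136 − 141)² / 141 = 0.1773
  white-flowered: (72 − 70.5)² / 70.5 = 0.0319
χ² = 0.1738 + 0.1773 + 0.0319 = 0.383

0.383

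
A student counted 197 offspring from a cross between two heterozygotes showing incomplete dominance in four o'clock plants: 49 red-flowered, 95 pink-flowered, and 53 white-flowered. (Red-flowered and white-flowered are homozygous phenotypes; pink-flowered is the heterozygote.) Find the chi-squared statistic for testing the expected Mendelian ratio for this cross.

With incomplete dominance, a heterozygote × heterozygote cross gives a 1:2:1 phenotypic ratio.
Expected counts for N = 197 under a 1:2:1 ratio (total parts = 4):
  red-flowered: 197 × 1/4 = 49.25
  pink-flowered: 197 × 2/4 = 98.5
  white-flowered: 197 × 1/4 = 49.25
χ² = Σ (O − E)² / E
  red-flowered: (49 − 49.25)² / 49.25 = 0.0013
  pink-flowered: (95 − 98.5)² / 98.5 = 0.1244
  white-flowered: (53 − 49.25)² / 49.25 = 0.2855
χ² = 0.0013 + 0.1244 + 0.2855 = 0.4112 ≈ 0.411

0.411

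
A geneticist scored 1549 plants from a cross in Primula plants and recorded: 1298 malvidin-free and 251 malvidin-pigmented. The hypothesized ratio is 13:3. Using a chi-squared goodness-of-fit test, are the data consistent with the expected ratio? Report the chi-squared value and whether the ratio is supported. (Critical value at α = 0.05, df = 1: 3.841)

6.591; not consistent

Total ratio parts = 16. Expected numbers out of 1549:
  malvidin-free: 1549 × 13/16 = 1258.5625
  malvidin-pigmented: 1549 × 3/16 = 290.4375
χ² = Σ (O − E)² / E
  malvidin-free: (1298 − 1258.5625)² / 1258.5625 = 1.2358
  malvidin-pigmented: (251 − 290.4375)² / 290.4375 = 5.3551
χ² = 1.2358 + 5.3551 = 6.5909 ≈ 6.591
Degrees of freedom = 2 − 1 = 1; critical value at α = 0.05 is 3.841.
Since 6.591 > 3.841, we reject the null hypothesis — the data do not fit the 13:3 ratio.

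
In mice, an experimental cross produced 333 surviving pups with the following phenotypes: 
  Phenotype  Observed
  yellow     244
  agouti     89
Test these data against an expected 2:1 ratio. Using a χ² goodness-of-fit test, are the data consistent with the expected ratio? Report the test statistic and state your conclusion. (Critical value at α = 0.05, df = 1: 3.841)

Expected counts for N = 333 under a 2:1 ratio (total parts = 3):
  yellow: 333 × 2/3 = 222
  agouti: 333 × 1/3 = 111
χ² = Σ (O − E)² / E
  yellow: (244 − 222)² / 222 = 2.1802
  agouti: (89 − 111)² / 111 = 4.3604
χ² = 2.1802 + 4.3604 = 6.5406 ≈ 6.541
Degrees of freedom = 2 − 1 = 1; critical value at α = 0.05 is 3.841.
Since 6.541 > 3.841, we reject the null hypothesis — the data do not fit the 2:1 ratio.

6.541; not consistent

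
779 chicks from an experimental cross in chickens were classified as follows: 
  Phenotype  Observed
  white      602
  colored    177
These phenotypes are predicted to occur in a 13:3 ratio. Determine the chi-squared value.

Under the 13:3 hypothesis (Σ ratio = 16, N = 779):
  white: 779 × 13/16 = 632.9375
  colored: 779 × 3/16 = 146.0625
χ² = Σ (O − E)² / E
  white: (602 − 632.9375)² / 632.9375 = 1.5122
  colored: (177 − 146.0625)² / 146.0625 = 6.5529
χ² = 1.5122 + 6.5529 = 8.0651 ≈ 8.065

8.065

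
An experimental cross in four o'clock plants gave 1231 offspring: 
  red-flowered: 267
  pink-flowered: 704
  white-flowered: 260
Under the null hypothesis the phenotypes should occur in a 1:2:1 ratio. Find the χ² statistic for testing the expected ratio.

Under the 1:2:1 hypothesis (Σ ratio = 4, N = 1231):
  red-flowered: 1231 × 1/4 = 307.75
  pink-flowered: 1231 × 2/4 = 615.5
  white-flowered: 1231 × 1/4 = 307.75
χ² = Σ (O − E)² / E
  red-flowered: (267 − 307.75)² / 307.75 = 5.3958
  pink-flowered: (704 − 615.5)² / 615.5 = 12.7250
  white-flowered: (260 − 307.75)² / 307.75 = 7.4088
χ² = 5.3958 + 12.7250 + 7.4088 = 25.5296 ≈ 25.530

25.530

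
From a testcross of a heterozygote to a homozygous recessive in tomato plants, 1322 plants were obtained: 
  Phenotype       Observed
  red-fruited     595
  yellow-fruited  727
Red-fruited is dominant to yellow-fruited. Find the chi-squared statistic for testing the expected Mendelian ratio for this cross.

13.180

A testcross of a heterozygote (Aa × aa) gives a 1:1 phenotypic ratio.
The 1:1 ratio has 2 parts, so with N = 1322 the expected counts are:
  red-fruited: 1322 × 1/2 = 661
  yellow-fruited: 1322 × 1/2 = 661
χ² = Σ (O − E)² / E
  red-fruited: (595 − 661)² / 661 = 6.5900
  yellow-fruited: (727 − 661)² / 661 = 6.5900
χ² = 6.5900 + 6.5900 = 13.180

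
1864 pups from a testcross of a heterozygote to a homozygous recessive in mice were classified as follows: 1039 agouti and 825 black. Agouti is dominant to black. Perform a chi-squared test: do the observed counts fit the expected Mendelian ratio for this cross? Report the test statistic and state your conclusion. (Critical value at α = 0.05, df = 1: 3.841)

24.569; not consistent

A testcross of a heterozygote (Aa × aa) gives a 1:1 phenotypic ratio.
Expected counts for N = 1864 under a 1:1 ratio (total parts = 2):
  agouti: 1864 × 1/2 = 932
  black: 1864 × 1/2 = 932
χ² = Σ (O − E)² / E
  agouti: (1039 − 932)² / 932 = 12.2843
  black: (825 − 932)² / 932 = 12.2843
χ² = 12.2843 + 12.2843 = 24.5686 ≈ 24.569
Degrees of freedom = 2 − 1 = 1; critical value at α = 0.05 is 3.841.
Since 24.569 > 3.841, we reject the null hypothesis — the data do not fit the 1:1 ratio.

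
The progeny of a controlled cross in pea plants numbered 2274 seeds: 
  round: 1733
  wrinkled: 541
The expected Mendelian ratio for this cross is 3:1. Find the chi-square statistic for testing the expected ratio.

1.774

The 3:1 ratio has 4 parts, so with N = 2274 the expected counts are:
  round: 2274 × 3/4 = 1705.5
  wrinkled: 2274 × 1/4 = 568.5
χ² = Σ (O − E)² / E
  round: (1733 − 1705.5)² / 1705.5 = 0.4434
  wrinkled: (541 − 568.5)² / 568.5 = 1.3303
χ² = 0.4434 + 1.3303 = 1.7737 ≈ 1.774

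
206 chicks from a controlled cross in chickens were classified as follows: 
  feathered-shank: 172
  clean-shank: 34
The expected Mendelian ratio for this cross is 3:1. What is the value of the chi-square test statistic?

The 3:1 ratio has 4 parts, so with N = 206 the expected counts are:
  feathered-shank: 206 × 3/4 = 154.5
  clean-shank: 206 × 1/4 = 51.5
χ² = Σ (O − E)² / E
  feathered-shank: (172 − 154.5)² / 154.5 = 1.9822
  clean-shank: (34 − 51.5)² / 51.5 = 5.9466
χ² = 1.9822 + 5.9466 = 7.9288 ≈ 7.929

7.929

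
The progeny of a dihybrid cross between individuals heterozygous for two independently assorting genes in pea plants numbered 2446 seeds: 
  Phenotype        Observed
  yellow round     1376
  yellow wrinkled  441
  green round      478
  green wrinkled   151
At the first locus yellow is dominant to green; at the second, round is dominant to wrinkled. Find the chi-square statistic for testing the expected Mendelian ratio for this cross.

1.519

A dihybrid F₂ with independent assortment and complete dominance at both loci gives a 9:3:3:1 phenotypic ratio.
Under the 9:3:3:1 hypothesis (Σ ratio = 16, N = 2446):
  yellow round: 2446 × 9/16 = 1375.875
  yellow wrinkled: 2446 × 3/16 = 458.625
  green round: 2446 × 3/16 = 458.625
  green wrinkled: 2446 × 1/16 = 152.875
χ² = Σ (O − E)² / E
  yellow round: (1376 − 1375.875)² / 1375.875 = 0.0000
  yellow wrinkled: (441 − 458.625)² / 458.625 = 0.6773
  green round: (478 − 458.625)² / 458.625 = 0.8185
  green wrinkled: (151 − 152.875)² / 152.875 = 0.0230
χ² = 0.0000 + 0.6773 + 0.8185 + 0.0230 = 1.5188 ≈ 1.519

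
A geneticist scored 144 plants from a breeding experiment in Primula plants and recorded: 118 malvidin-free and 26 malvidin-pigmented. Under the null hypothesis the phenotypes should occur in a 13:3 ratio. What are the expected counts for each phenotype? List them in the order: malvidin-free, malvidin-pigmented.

Total ratio parts = 16. Expected numbers out of 144:
  malvidin-free: 144 × 13/16 = 117
  malvidin-pigmented: 144 × 3/16 = 27

117, 27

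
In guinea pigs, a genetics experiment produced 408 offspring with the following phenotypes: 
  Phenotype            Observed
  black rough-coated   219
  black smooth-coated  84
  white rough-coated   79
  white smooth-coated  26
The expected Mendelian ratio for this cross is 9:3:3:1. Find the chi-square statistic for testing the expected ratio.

1.307

Total ratio parts = 16. Expected numbers out of 408:
  black rough-coated: 408 × 9/16 = 229.5
  black smooth-coated: 408 × 3/16 = 76.5
  white rough-coated: 408 × 3/16 = 76.5
  white smooth-coated: 408 × 1/16 = 25.5
χ² = Σ (O − E)² / E
  black rough-coated: (219 − 229.5)² / 229.5 = 0.4804
  black smooth-coated: (84 − 76.5)² / 76.5 = 0.7353
  white rough-coated: (79 − 76.5)² / 76.5 = 0.0817
  white smooth-coated: (26 − 25.5)² / 25.5 = 0.0098
χ² = 0.4804 + 0.7353 + 0.0817 + 0.0098 = 1.3072 ≈ 1.307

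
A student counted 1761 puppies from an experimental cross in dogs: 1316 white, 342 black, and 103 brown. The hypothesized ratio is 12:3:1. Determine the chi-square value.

Total ratio parts = 16. Expected numbers out of 1761:
  white: 1761 × 12/16 = 1320.75
  black: 1761 × 3/16 = 330.1875
  brown: 1761 × 1/16 = 110.0625
χ² = Σ (O − E)² / E
  white: (1316 − 1320.75)² / 1320.75 = 0.0171
  black: (342 − 330.1875)² / 330.1875 = 0.4226
  brown: (103 − 110.0625)² / 110.0625 = 0.4532
χ² = 0.0171 + 0.4226 + 0.4532 = 0.8929 ≈ 0.893

0.893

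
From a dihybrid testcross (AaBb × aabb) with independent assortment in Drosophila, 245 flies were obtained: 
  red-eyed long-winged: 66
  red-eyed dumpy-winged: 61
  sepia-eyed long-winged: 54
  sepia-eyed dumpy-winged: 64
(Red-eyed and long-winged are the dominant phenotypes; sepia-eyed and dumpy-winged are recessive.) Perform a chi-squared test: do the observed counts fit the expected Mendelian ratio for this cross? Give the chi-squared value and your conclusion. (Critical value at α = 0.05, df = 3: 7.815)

A dihybrid testcross with independent assortment gives a 1:1:1:1 ratio.
Total ratio parts = 4. Expected numbers out of 245:
  red-eyed long-winged: 245 × 1/4 = 61.25
  red-eyed dumpy-winged: 245 × 1/4 = 61.25
  sepia-eyed long-winged: 245 × 1/4 = 61.25
  sepia-eyed dumpy-winged: 245 × 1/4 = 61.25
χ² = Σ (O − E)² / E
  red-eyed long-winged: (66 − 61.25)² / 61.25 = 0.3684
  red-eyed dumpy-winged: (61 − 61.25)² / 61.25 = 0.0010
  sepia-eyed long-winged: (54 − 61.25)² / 61.25 = 0.8582
  sepia-eyed dumpy-winged: (64 − 61.25)² / 61.25 = 0.1235
χ² = 0.3684 + 0.0010 + 0.8582 + 0.1235 = 1.3511 ≈ 1.351
Degrees of freedom = 4 − 1 = 3; critical value at α = 0.05 is 7.815.
Since 1.351 < 7.815, we fail to reject the null hypothesis — the data are consistent with the 1:1:1:1 ratio.

1.351; consistent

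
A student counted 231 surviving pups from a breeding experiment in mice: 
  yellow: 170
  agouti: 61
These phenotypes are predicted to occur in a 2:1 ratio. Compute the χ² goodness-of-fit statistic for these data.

Total ratio parts = 3. Expected numbers out of 231:
  yellow: 231 × 2/3 = 154
  agouti: 231 × 1/3 = 77
χ² = Σ (O − E)² / E
  yellow: (170 − 154)² / 154 = 1.6623
  agouti: (61 − 77)² / 77 = 3.3247
χ² = 1.6623 + 3.3247 = 4.987

4.987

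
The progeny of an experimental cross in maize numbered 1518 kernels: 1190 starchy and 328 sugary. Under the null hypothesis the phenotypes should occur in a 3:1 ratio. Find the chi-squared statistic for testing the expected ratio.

9.318

Under the 3:1 hypothesis (Σ ratio = 4, N = 1518):
  starchy: 1518 × 3/4 = 1138.5
  sugary: 1518 × 1/4 = 379.5
χ² = Σ (O − E)² / E
  starchy: (1190 − 1138.5)² / 1138.5 = 2.3296
  sugary: (328 − 379.5)² / 379.5 = 6.9888
χ² = 2.3296 + 6.9888 = 9.3184 ≈ 9.318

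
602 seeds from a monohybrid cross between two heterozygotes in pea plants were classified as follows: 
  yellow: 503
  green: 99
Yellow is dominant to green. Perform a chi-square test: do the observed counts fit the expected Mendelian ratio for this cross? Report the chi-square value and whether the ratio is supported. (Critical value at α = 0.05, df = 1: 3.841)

23.497; not consistent

For a monohybrid cross between heterozygotes with complete dominance, the expected phenotypic ratio is 3:1.
Total ratio parts = 4. Expected numbers out of 602:
  yellow: 602 × 3/4 = 451.5
  green: 602 × 1/4 = 150.5
χ² = Σ (O − E)² / E
  yellow: (503 − 451.5)² / 451.5 = 5.8743
  green: (99 − 150.5)² / 150.5 = 17.6229
χ² = 5.8743 + 17.6229 = 23.4972 ≈ 23.497
Degrees of freedom = 2 − 1 = 1; critical value at α = 0.05 is 3.841.
Since 23.497 > 3.841, we reject the null hypothesis — the data do not fit the 3:1 ratio.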